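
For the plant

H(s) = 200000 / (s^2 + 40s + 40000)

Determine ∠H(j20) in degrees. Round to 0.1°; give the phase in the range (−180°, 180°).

-1.2°

At s = jω = j20:
quadratic: (j20)² + 40·j20 + 40000 = 39600 + j800 → |·| ≈ 39608, ∠ ≈ 1.16°
∠H = 0.00° − 1.16° = -1.16°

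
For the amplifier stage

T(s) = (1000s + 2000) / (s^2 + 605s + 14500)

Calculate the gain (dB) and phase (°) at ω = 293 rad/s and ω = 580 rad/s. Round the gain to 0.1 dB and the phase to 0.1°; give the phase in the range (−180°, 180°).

Substitute s = j293:
Numerator: 1000(j293) + 2000 = 2000 + j293000
Denominator: (j293)^2 + 605(j293) + 14500 = -71349 + j177265
|N| = √(2000² + 293000²) ≈ 2.9301e+05, ∠N ≈ 89.61°
|D| = √(71349² + 177265²) ≈ 1.9109e+05, ∠D ≈ 111.92°
|T| = 2.9301e+05 / 1.9109e+05 ≈ 1.5334
Gain = 20 log₁₀(1.5334) ≈ 3.71 dB
∠T = 89.61° − 111.92° = -22.31°

Substitute s = j580:
Numerator: 1000(j580) + 2000 = 2000 + j580000
Denominator: (j580)^2 + 605(j580) + 14500 = -321900 + j350900
|N| = √(2000² + 580000²) ≈ 5.8e+05, ∠N ≈ 89.80°
|D| = √(321900² + 350900²) ≈ 4.7618e+05, ∠D ≈ 132.53°
|T| = 5.8e+05 / 4.7618e+05 ≈ 1.218
Gain = 20 log₁₀(1.218) ≈ 1.71 dB
∠T = 89.80° − 132.53° = -42.73°

ω = 293: 3.7 dB, -22.3°; ω = 580: 1.7 dB, -42.7°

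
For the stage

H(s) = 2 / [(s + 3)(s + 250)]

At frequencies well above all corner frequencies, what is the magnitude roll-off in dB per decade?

Each pole contributes −20 dB/decade at high frequency; each zero contributes +20 dB/decade.
Net: 0 zero(s) − 2 pole(s) → -40 dB/decade.

-40 dB/decade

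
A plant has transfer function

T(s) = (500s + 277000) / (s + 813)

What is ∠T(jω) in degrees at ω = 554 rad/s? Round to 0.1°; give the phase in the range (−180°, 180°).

Substitute s = j554:
Numerator: 500(j554) + 277000 = 277000 + j277000
Denominator: (j554) + 813 = 813 + j554
|N| = √(277000² + 277000²) ≈ 3.9174e+05, ∠N ≈ 45.00°
|D| = √(813² + 554²) ≈ 983.81, ∠D ≈ 34.27°
∠T = 45.00° − 34.27° = 10.73°

10.7°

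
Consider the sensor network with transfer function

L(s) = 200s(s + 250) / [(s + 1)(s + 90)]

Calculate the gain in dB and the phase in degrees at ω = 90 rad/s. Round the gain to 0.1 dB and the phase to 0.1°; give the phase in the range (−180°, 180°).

At s = jω = j90:
zero (s+250): 250 + j90 → |·| = √(250²+90²) = √70600 ≈ 265.71, ∠ = arctan(90/250) ≈ 19.80°
zero at origin: s = j90 → |·| = 90, ∠ = 90.00°
pole (s+1): 1 + j90 → |·| = √(1²+90²) = √8101 ≈ 90.006, ∠ = arctan(90/1) ≈ 89.36°
pole (s+90): 90 + j90 → |·| = √(90²+90²) = √16200 ≈ 127.28, ∠ = arctan(90/90) ≈ 45.00°
|L| = 200 · 23914 / 11456 ≈ 417.49
Gain = 20 log₁₀(417.49) ≈ 52.41 dB
∠L = 109.80° − 134.36° = -24.56°

52.4 dB, -24.6°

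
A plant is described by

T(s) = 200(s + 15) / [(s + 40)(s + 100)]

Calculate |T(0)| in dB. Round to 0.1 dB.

-2.5 dB

T(0) = 200·15 / (40·100) = 0.75
20 log₁₀(0.75) ≈ -2.50 dB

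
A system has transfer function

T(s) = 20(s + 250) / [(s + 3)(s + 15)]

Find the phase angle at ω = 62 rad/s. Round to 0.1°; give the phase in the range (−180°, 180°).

At s = jω = j62:
zero (s+250): 250 + j62 → |·| = √(250²+62²) = √66344 ≈ 257.57, ∠ = arctan(62/250) ≈ 13.93°
pole (s+3): 3 + j62 → |·| = √(3²+62²) = √3853 ≈ 62.073, ∠ = arctan(62/3) ≈ 87.23°
pole (s+15): 15 + j62 → |·| = √(15²+62²) = √4069 ≈ 63.789, ∠ = arctan(62/15) ≈ 76.40°
∠T = 13.93° − 163.63° = -149.70°

-149.7°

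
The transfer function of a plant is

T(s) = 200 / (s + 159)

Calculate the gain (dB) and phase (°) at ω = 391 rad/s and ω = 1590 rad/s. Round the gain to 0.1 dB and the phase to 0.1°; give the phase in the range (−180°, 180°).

ω = 391: -6.5 dB, -67.9°; ω = 1590: -18.1 dB, -84.3°

At s = jω = j391:
pole (s+159): 159 + j391 → |·| = √(159²+391²) = √178162 ≈ 422.09, ∠ = arctan(391/159) ≈ 67.87°
|T| = 200 / 422.09 ≈ 0.47383
Gain = 20 log₁₀(0.47383) ≈ -6.49 dB
∠T = 0.00° − 67.87° = -67.87°

At s = jω = j1590:
pole (s+159): 159 + j1590 → |·| = √(159²+1590²) = √2553381 ≈ 1597.9, ∠ = arctan(1590/159) ≈ 84.29°
|T| = 200 / 1597.9 ≈ 0.12516
Gain = 20 log₁₀(0.12516) ≈ -18.05 dB
∠T = 0.00° − 84.29° = -84.29°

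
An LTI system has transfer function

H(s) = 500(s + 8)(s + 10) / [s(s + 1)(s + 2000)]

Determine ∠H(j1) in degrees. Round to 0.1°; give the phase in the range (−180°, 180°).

-122.2°

At s = jω = j1:
zero (s+8): 8 + j1 → |·| = √(8²+1²) = √65 ≈ 8.0623, ∠ = arctan(1/8) ≈ 7.13°
zero (s+10): 10 + j1 → |·| = √(10²+1²) = √101 ≈ 10.05, ∠ = arctan(1/10) ≈ 5.71°
pole (s+1): 1 + j1 → |·| = √(1²+1²) = √2 ≈ 1.4142, ∠ = arctan(1/1) ≈ 45.00°
pole (s+2000): 2000 + j1 → |·| = √(2000²+1²) = √4000001 ≈ 2000, ∠ = arctan(1/2000) ≈ 0.03°
pole at origin: |s| = 1, ∠ = 90.00° (in denominator)
∠H = 12.84° − 135.03° = -122.19°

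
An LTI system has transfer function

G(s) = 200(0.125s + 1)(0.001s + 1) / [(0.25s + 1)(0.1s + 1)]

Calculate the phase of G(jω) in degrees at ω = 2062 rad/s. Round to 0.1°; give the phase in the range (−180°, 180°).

At ω = 2062 rad/s:
zero (1 + j2062·0.125) = 1 + j257.75 → |·| ≈ 257.75, ∠ ≈ 89.78°
zero (1 + j2062·0.001) = 1 + j2.062 → |·| ≈ 2.2917, ∠ ≈ 64.13°
pole (1 + j2062·0.25) = 1 + j515.5 → |·| ≈ 515.5, ∠ ≈ 89.89°
pole (1 + j2062·0.1) = 1 + j206.2 → |·| ≈ 206.2, ∠ ≈ 89.72°
∠G = (89.78° + 64.13°) − (89.89° + 89.72°) = -25.70°

-25.7°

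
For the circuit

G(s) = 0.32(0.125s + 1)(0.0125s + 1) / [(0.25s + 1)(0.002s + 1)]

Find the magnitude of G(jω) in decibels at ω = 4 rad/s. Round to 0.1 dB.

At ω = 4 rad/s:
zero (1 + j4·0.125) = 1 + j0.5 → |·| ≈ 1.118, ∠ ≈ 26.57°
zero (1 + j4·0.0125) = 1 + j0.05 → |·| ≈ 1.0012, ∠ ≈ 2.86°
pole (1 + j4·0.25) = 1 + j1 → |·| ≈ 1.4142, ∠ ≈ 45.00°
pole (1 + j4·0.002) = 1 + j0.008 → |·| ≈ 1, ∠ ≈ 0.46°
|G| = 0.32 · 1.118 · 1.0012 / (1.4142 · 1) ≈ 0.25328
Gain = 20 log₁₀(0.25328) ≈ -11.93 dB

-11.9 dB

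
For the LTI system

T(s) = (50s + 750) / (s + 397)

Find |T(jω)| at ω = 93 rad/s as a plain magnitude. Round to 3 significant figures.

Substitute s = j93:
Numerator: 50(j93) + 750 = 750 + j4650
Denominator: (j93) + 397 = 397 + j93
|N| = √(750² + 4650²) ≈ 4710.1, ∠N ≈ 80.84°
|D| = √(397² + 93²) ≈ 407.75, ∠D ≈ 13.18°
|T| = 4710.1 / 407.75 ≈ 11.551

11.6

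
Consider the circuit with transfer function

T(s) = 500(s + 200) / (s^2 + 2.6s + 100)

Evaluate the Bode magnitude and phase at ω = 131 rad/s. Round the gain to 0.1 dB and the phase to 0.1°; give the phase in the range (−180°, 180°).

16.9 dB, -145.6°

At s = jω = j131:
zero (s+200): 200 + j131 → |·| = √(200²+131²) = √57161 ≈ 239.08, ∠ = arctan(131/200) ≈ 33.22°
quadratic: (j131)² + 2.6·j131 + 100 = -17061 + j340.6 → |·| ≈ 17064, ∠ ≈ 178.86°
|T| = 500 · 239.08 / 17064 ≈ 7.0054
Gain = 20 log₁₀(7.0054) ≈ 16.91 dB
∠T = 33.22° − 178.86° = -145.64°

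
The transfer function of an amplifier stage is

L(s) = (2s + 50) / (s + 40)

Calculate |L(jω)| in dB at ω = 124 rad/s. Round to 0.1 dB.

5.8 dB

Substitute s = j124:
Numerator: 2(j124) + 50 = 50 + j248
Denominator: (j124) + 40 = 40 + j124
|N| = √(50² + 248²) ≈ 252.99, ∠N ≈ 78.60°
|D| = √(40² + 124²) ≈ 130.29, ∠D ≈ 72.12°
|L| = 252.99 / 130.29 ≈ 1.9417
Gain = 20 log₁₀(1.9417) ≈ 5.76 dB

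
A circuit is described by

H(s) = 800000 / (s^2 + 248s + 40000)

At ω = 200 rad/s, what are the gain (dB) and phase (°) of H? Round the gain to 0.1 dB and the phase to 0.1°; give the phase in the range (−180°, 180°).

At s = jω = j200:
quadratic: (j200)² + 248·j200 + 40000 = 0 + j49600 → |·| ≈ 49600, ∠ ≈ 90.00°
|H| = 800000 / 49600 ≈ 16.129
Gain = 20 log₁₀(16.129) ≈ 24.15 dB
∠H = 0.00° − 90.00° = -90.00°

24.2 dB, -90.0°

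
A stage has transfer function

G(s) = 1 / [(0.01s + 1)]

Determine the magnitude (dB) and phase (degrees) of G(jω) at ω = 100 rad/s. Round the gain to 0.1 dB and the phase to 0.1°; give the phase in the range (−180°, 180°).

At ω = 100 rad/s:
pole (1 + j100·0.01) = 1 + j1 → |·| ≈ 1.4142, ∠ ≈ 45.00°
|G| = 1 · 1 / (1.4142) ≈ 0.70711
Gain = 20 log₁₀(0.70711) ≈ -3.01 dB
∠G = (0°) − (45.00°) = -45.00°

-3.0 dB, -45.0°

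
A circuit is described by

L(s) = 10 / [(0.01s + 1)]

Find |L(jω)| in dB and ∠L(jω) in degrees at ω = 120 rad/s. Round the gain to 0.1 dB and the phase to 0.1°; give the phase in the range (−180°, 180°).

16.1 dB, -50.2°

At ω = 120 rad/s:
pole (1 + j120·0.01) = 1 + j1.2 → |·| ≈ 1.562, ∠ ≈ 50.19°
|L| = 10 · 1 / (1.562) ≈ 6.402
Gain = 20 log₁₀(6.402) ≈ 16.13 dB
∠L = (0°) − (50.19°) = -50.19°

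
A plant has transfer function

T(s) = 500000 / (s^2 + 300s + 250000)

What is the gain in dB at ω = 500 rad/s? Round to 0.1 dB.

10.5 dB

At s = jω = j500:
quadratic: (j500)² + 300·j500 + 250000 = 0 + j150000 → |·| ≈ 1.5e+05, ∠ ≈ 90.00°
|T| = 500000 / 1.5e+05 ≈ 3.3333
Gain = 20 log₁₀(3.3333) ≈ 10.46 dB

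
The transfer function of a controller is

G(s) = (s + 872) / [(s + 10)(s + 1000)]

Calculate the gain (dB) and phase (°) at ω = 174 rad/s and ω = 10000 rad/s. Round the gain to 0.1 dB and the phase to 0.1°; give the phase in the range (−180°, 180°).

ω = 174: -46.0 dB, -85.3°; ω = 10000: -80.0 dB, -89.2°

At s = jω = j174:
zero (s+872): 872 + j174 → |·| = √(872²+174²) = √790660 ≈ 889.19, ∠ = arctan(174/872) ≈ 11.28°
pole (s+10): 10 + j174 → |·| = √(10²+174²) = √30376 ≈ 174.29, ∠ = arctan(174/10) ≈ 86.71°
pole (s+1000): 1000 + j174 → |·| = √(1000²+174²) = √1030276 ≈ 1015, ∠ = arctan(174/1000) ≈ 9.87°
|G| = 1 · 889.19 / 1.769e+05 ≈ 0.0050265
Gain = 20 log₁₀(0.0050265) ≈ -45.97 dB
∠G = 11.28° − 96.58° = -85.30°

At s = jω = j10000:
zero (s+872): 872 + j10000 → |·| = √(872²+10000²) = √100760384 ≈ 10038, ∠ = arctan(10000/872) ≈ 85.02°
pole (s+10): 10 + j10000 → |·| = √(10²+10000²) = √100000100 ≈ 10000, ∠ = arctan(10000/10) ≈ 89.94°
pole (s+1000): 1000 + j10000 → |·| = √(1000²+10000²) = √101000000 ≈ 10050, ∠ = arctan(10000/1000) ≈ 84.29°
|G| = 1 · 10038 / 1.005e+08 ≈ 9.9881e-05
Gain = 20 log₁₀(9.9881e-05) ≈ -80.01 dB
∠G = 85.02° − 174.23° = -89.21°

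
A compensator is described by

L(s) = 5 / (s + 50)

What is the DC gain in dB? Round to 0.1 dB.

L(0) = 5 / 50 = 0.1
20 log₁₀(0.1) ≈ -20.00 dB

-20.0 dB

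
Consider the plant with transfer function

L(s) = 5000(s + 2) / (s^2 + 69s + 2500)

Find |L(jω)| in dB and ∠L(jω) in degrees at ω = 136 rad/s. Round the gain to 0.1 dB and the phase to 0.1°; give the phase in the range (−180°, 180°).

At s = jω = j136:
zero (s+2): 2 + j136 → |·| = √(2²+136²) = √18500 ≈ 136.01, ∠ = arctan(136/2) ≈ 89.16°
quadratic: (j136)² + 69·j136 + 2500 = -15996 + j9384 → |·| ≈ 18545, ∠ ≈ 149.60°
|L| = 5000 · 136.01 / 18545 ≈ 36.67
Gain = 20 log₁₀(36.67) ≈ 31.29 dB
∠L = 89.16° − 149.60° = -60.44°

31.3 dB, -60.4°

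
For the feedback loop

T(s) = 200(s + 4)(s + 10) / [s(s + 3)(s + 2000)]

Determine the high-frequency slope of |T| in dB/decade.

Each pole contributes −20 dB/decade at high frequency; each zero contributes +20 dB/decade.
Net: 2 zero(s) − 3 pole(s) → -20 dB/decade.

-20 dB/decade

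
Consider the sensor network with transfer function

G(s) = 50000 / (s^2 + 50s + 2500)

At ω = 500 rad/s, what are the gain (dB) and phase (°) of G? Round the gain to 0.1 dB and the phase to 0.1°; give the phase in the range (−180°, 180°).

At s = jω = j500:
quadratic: (j500)² + 50·j500 + 2500 = -247500 + j25000 → |·| ≈ 2.4876e+05, ∠ ≈ 174.23°
|G| = 50000 / 2.4876e+05 ≈ 0.201
Gain = 20 log₁₀(0.201) ≈ -13.94 dB
∠G = 0.00° − 174.23° = -174.23°

-13.9 dB, -174.2°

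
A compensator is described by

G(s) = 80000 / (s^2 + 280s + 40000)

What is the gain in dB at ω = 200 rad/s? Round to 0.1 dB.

At s = jω = j200:
quadratic: (j200)² + 280·j200 + 40000 = 0 + j56000 → |·| ≈ 56000, ∠ ≈ 90.00°
|G| = 80000 / 56000 ≈ 1.4286
Gain = 20 log₁₀(1.4286) ≈ 3.10 dB

3.1 dB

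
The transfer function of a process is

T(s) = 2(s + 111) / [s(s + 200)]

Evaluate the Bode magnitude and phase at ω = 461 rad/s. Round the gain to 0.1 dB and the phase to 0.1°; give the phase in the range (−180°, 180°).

At s = jω = j461:
zero (s+111): 111 + j461 → |·| = √(111²+461²) = √224842 ≈ 474.18, ∠ = arctan(461/111) ≈ 76.46°
pole (s+200): 200 + j461 → |·| = √(200²+461²) = √252521 ≈ 502.51, ∠ = arctan(461/200) ≈ 66.55°
pole at origin: |s| = 461, ∠ = 90.00° (in denominator)
|T| = 2 · 474.18 / 2.3166e+05 ≈ 0.0040938
Gain = 20 log₁₀(0.0040938) ≈ -47.76 dB
∠T = 76.46° − 156.55° = -80.09°

-47.8 dB, -80.1°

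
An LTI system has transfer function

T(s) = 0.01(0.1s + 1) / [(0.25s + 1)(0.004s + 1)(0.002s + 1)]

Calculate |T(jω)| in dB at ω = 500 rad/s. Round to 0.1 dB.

-58.0 dB

At ω = 500 rad/s:
zero (1 + j500·0.1) = 1 + j50 → |·| ≈ 50.01, ∠ ≈ 88.85°
pole (1 + j500·0.25) = 1 + j125 → |·| ≈ 125, ∠ ≈ 89.54°
pole (1 + j500·0.004) = 1 + j2 → |·| ≈ 2.2361, ∠ ≈ 63.43°
pole (1 + j500·0.002) = 1 + j1 → |·| ≈ 1.4142, ∠ ≈ 45.00°
|T| = 0.01 · 50.01 / (125 · 2.2361 · 1.4142) ≈ 0.0012652
Gain = 20 log₁₀(0.0012652) ≈ -57.96 dB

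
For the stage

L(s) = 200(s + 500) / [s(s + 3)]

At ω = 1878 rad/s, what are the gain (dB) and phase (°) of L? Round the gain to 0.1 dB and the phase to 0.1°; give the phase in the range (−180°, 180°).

At s = jω = j1878:
zero (s+500): 500 + j1878 → |·| = √(500²+1878²) = √3776884 ≈ 1943.4, ∠ = arctan(1878/500) ≈ 75.09°
pole (s+3): 3 + j1878 → |·| = √(3²+1878²) = √3526893 ≈ 1878, ∠ = arctan(1878/3) ≈ 89.91°
pole at origin: |s| = 1878, ∠ = 90.00° (in denominator)
|L| = 200 · 1943.4 / 3.5269e+06 ≈ 0.1102
Gain = 20 log₁₀(0.1102) ≈ -19.16 dB
∠L = 75.09° − 179.91° = -104.82°

-19.2 dB, -104.8°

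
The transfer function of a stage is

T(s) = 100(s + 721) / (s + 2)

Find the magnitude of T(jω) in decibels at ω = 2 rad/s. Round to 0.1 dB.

At s = jω = j2:
zero (s+721): 721 + j2 → |·| = √(721²+2²) = √519845 ≈ 721, ∠ = arctan(2/721) ≈ 0.16°
pole (s+2): 2 + j2 → |·| = √(2²+2²) = √8 ≈ 2.8284, ∠ = arctan(2/2) ≈ 45.00°
|T| = 100 · 721 / 2.8284 ≈ 25491
Gain = 20 log₁₀(25491) ≈ 88.13 dB

88.1 dB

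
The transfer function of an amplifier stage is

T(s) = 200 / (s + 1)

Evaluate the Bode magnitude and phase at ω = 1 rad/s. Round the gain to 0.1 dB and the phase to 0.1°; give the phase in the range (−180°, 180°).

43.0 dB, -45.0°

At s = jω = j1:
pole (s+1): 1 + j1 → |·| = √(1²+1²) = √2 ≈ 1.4142, ∠ = arctan(1/1) ≈ 45.00°
|T| = 200 / 1.4142 ≈ 141.42
Gain = 20 log₁₀(141.42) ≈ 43.01 dB
∠T = 0.00° − 45.00° = -45.00°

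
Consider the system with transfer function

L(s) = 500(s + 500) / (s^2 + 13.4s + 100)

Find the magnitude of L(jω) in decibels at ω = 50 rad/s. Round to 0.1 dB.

40.1 dB

At s = jω = j50:
zero (s+500): 500 + j50 → |·| = √(500²+50²) = √252500 ≈ 502.49, ∠ = arctan(50/500) ≈ 5.71°
quadratic: (j50)² + 13.4·j50 + 100 = -2400 + j670 → |·| ≈ 2491.8, ∠ ≈ 164.40°
|L| = 500 · 502.49 / 2491.8 ≈ 100.83
Gain = 20 log₁₀(100.83) ≈ 40.07 dB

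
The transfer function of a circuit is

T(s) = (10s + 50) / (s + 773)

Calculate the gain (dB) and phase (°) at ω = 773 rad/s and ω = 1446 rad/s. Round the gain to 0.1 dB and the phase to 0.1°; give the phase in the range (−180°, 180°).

ω = 773: 17.0 dB, 44.6°; ω = 1446: 18.9 dB, 27.9°

Substitute s = j773:
Numerator: 10(j773) + 50 = 50 + j7730
Denominator: (j773) + 773 = 773 + j773
|N| = √(50² + 7730²) ≈ 7730.2, ∠N ≈ 89.63°
|D| = √(773² + 773²) ≈ 1093.2, ∠D ≈ 45.00°
|T| = 7730.2 / 1093.2 ≈ 7.0712
Gain = 20 log₁₀(7.0712) ≈ 16.99 dB
∠T = 89.63° − 45.00° = 44.63°

Substitute s = j1446:
Numerator: 10(j1446) + 50 = 50 + j14460
Denominator: (j1446) + 773 = 773 + j1446
|N| = √(50² + 14460²) ≈ 14460, ∠N ≈ 89.80°
|D| = √(773² + 1446²) ≈ 1639.6, ∠D ≈ 61.87°
|T| = 14460 / 1639.6 ≈ 8.8192
Gain = 20 log₁₀(8.8192) ≈ 18.91 dB
∠T = 89.80° − 61.87° = 27.93°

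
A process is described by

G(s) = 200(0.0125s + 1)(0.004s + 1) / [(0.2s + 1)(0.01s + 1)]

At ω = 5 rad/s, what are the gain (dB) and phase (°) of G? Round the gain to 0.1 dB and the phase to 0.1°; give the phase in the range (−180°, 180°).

43.0 dB, -43.1°

At ω = 5 rad/s:
zero (1 + j5·0.0125) = 1 + j0.0625 → |·| ≈ 1.002, ∠ ≈ 3.58°
zero (1 + j5·0.004) = 1 + j0.02 → |·| ≈ 1.0002, ∠ ≈ 1.15°
pole (1 + j5·0.2) = 1 + j1 → |·| ≈ 1.4142, ∠ ≈ 45.00°
pole (1 + j5·0.01) = 1 + j0.05 → |·| ≈ 1.0012, ∠ ≈ 2.86°
|G| = 200 · 1.002 · 1.0002 / (1.4142 · 1.0012) ≈ 141.56
Gain = 20 log₁₀(141.56) ≈ 43.02 dB
∠G = (3.58° + 1.15°) − (45.00° + 2.86°) = -43.13°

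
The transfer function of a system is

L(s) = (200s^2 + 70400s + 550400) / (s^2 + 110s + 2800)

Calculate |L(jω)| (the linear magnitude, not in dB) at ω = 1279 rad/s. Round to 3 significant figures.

Substitute s = j1279:
Numerator: 200(j1279)^2 + 70400(j1279) + 550400 = -326617800 + j90041600
Denominator: (j1279)^2 + 110(j1279) + 2800 = -1633041 + j140690
|N| = √(326617800² + 90041600²) ≈ 3.388e+08, ∠N ≈ 164.59°
|D| = √(1633041² + 140690²) ≈ 1.6391e+06, ∠D ≈ 175.08°
|L| = 3.388e+08 / 1.6391e+06 ≈ 206.7

207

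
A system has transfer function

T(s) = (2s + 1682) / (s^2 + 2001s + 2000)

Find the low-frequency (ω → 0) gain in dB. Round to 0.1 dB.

-1.5 dB

T(0) = 1682 / 2000 = 0.841
20 log₁₀(0.841) ≈ -1.50 dB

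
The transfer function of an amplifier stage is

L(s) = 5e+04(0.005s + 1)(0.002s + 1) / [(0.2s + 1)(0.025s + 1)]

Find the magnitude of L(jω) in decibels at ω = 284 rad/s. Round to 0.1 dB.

At ω = 284 rad/s:
zero (1 + j284·0.005) = 1 + j1.42 → |·| ≈ 1.7368, ∠ ≈ 54.85°
zero (1 + j284·0.002) = 1 + j0.568 → |·| ≈ 1.1501, ∠ ≈ 29.60°
pole (1 + j284·0.2) = 1 + j56.8 → |·| ≈ 56.809, ∠ ≈ 88.99°
pole (1 + j284·0.025) = 1 + j7.1 → |·| ≈ 7.1701, ∠ ≈ 81.98°
|L| = 5e+04 · 1.7368 · 1.1501 / (56.809 · 7.1701) ≈ 245.2
Gain = 20 log₁₀(245.2) ≈ 47.79 dB

47.8 dB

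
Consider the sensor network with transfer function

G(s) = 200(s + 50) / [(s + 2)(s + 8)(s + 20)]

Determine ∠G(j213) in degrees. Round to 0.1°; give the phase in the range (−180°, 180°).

At s = jω = j213:
zero (s+50): 50 + j213 → |·| = √(50²+213²) = √47869 ≈ 218.79, ∠ = arctan(213/50) ≈ 76.79°
pole (s+2): 2 + j213 → |·| = √(2²+213²) = √45373 ≈ 213.01, ∠ = arctan(213/2) ≈ 89.46°
pole (s+8): 8 + j213 → |·| = √(8²+213²) = √45433 ≈ 213.15, ∠ = arctan(213/8) ≈ 87.85°
pole (s+20): 20 + j213 → |·| = √(20²+213²) = √45769 ≈ 213.94, ∠ = arctan(213/20) ≈ 84.64°
∠G = 76.79° − 261.95° = -185.16° ≡ 174.84° (principal value)

174.8°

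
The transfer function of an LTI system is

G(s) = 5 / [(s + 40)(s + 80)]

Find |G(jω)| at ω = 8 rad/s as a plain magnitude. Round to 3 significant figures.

0.00152

At s = jω = j8:
pole (s+40): 40 + j8 → |·| = √(40²+8²) = √1664 ≈ 40.792, ∠ = arctan(8/40) ≈ 11.31°
pole (s+80): 80 + j8 → |·| = √(80²+8²) = √6464 ≈ 80.399, ∠ = arctan(8/80) ≈ 5.71°
|G| = 5 / 3279.6 ≈ 0.0015246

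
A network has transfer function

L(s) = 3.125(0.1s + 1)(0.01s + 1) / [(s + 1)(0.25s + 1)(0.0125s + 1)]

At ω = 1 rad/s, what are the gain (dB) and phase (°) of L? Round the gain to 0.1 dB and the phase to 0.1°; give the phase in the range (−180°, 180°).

6.7 dB, -53.5°

At ω = 1 rad/s:
zero (1 + j1·0.1) = 1 + j0.1 → |·| ≈ 1.005, ∠ ≈ 5.71°
zero (1 + j1·0.01) = 1 + j0.01 → |·| ≈ 1, ∠ ≈ 0.57°
pole (1 + j1·1) = 1 + j1 → |·| ≈ 1.4142, ∠ ≈ 45.00°
pole (1 + j1·0.25) = 1 + j0.25 → |·| ≈ 1.0308, ∠ ≈ 14.04°
pole (1 + j1·0.0125) = 1 + j0.0125 → |·| ≈ 1.0001, ∠ ≈ 0.72°
|L| = 3.125 · 1.005 · 1 / (1.4142 · 1.0308 · 1.0001) ≈ 2.1542
Gain = 20 log₁₀(2.1542) ≈ 6.67 dB
∠L = (5.71° + 0.57°) − (45.00° + 14.04° + 0.72°) = -53.48°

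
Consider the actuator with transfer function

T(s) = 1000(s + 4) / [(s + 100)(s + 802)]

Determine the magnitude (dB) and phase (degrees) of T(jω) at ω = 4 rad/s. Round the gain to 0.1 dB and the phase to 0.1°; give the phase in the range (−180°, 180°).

-23.0 dB, 42.4°

At s = jω = j4:
zero (s+4): 4 + j4 → |·| = √(4²+4²) = √32 ≈ 5.6569, ∠ = arctan(4/4) ≈ 45.00°
pole (s+100): 100 + j4 → |·| = √(100²+4²) = √10016 ≈ 100.08, ∠ = arctan(4/100) ≈ 2.29°
pole (s+802): 802 + j4 → |·| = √(802²+4²) = √643220 ≈ 802.01, ∠ = arctan(4/802) ≈ 0.29°
|T| = 1000 · 5.6569 / 80265 ≈ 0.070478
Gain = 20 log₁₀(0.070478) ≈ -23.04 dB
∠T = 45.00° − 2.58° = 42.42°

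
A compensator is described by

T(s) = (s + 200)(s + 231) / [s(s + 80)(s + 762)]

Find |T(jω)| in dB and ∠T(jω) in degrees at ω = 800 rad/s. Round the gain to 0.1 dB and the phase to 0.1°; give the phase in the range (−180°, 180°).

-60.3 dB, -70.8°

At s = jω = j800:
zero (s+200): 200 + j800 → |·| = √(200²+800²) = √680000 ≈ 824.62, ∠ = arctan(800/200) ≈ 75.96°
zero (s+231): 231 + j800 → |·| = √(231²+800²) = √693361 ≈ 832.68, ∠ = arctan(800/231) ≈ 73.89°
pole (s+80): 80 + j800 → |·| = √(80²+800²) = √646400 ≈ 803.99, ∠ = arctan(800/80) ≈ 84.29°
pole (s+762): 762 + j800 → |·| = √(762²+800²) = √1220644 ≈ 1104.8, ∠ = arctan(800/762) ≈ 46.39°
pole at origin: |s| = 800, ∠ = 90.00° (in denominator)
|T| = 1 · 6.8664e+05 / 7.106e+08 ≈ 0.00096628
Gain = 20 log₁₀(0.00096628) ≈ -60.30 dB
∠T = 149.85° − 220.68° = -70.83°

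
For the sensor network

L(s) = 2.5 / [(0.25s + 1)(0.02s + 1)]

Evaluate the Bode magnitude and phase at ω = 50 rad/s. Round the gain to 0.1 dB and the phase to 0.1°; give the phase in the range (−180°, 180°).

At ω = 50 rad/s:
pole (1 + j50·0.25) = 1 + j12.5 → |·| ≈ 12.54, ∠ ≈ 85.43°
pole (1 + j50·0.02) = 1 + j1 → |·| ≈ 1.4142, ∠ ≈ 45.00°
|L| = 2.5 · 1 / (12.54 · 1.4142) ≈ 0.14097
Gain = 20 log₁₀(0.14097) ≈ -17.02 dB
∠L = (0°) − (85.43° + 45.00°) = -130.43°

-17.0 dB, -130.4°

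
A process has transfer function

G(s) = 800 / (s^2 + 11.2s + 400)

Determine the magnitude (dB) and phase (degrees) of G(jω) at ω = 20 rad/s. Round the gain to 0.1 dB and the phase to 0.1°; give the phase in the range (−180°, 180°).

11.1 dB, -90.0°

At s = jω = j20:
quadratic: (j20)² + 11.2·j20 + 400 = 0 + j224 → |·| ≈ 224, ∠ ≈ 90.00°
|G| = 800 / 224 ≈ 3.5714
Gain = 20 log₁₀(3.5714) ≈ 11.06 dB
∠G = 0.00° − 90.00° = -90.00°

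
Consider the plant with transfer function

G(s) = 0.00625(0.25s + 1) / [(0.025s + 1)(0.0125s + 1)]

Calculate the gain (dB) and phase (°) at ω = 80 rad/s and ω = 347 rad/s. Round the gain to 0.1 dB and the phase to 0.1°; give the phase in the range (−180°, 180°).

At ω = 80 rad/s:
zero (1 + j80·0.25) = 1 + j20 → |·| ≈ 20.025, ∠ ≈ 87.14°
pole (1 + j80·0.025) = 1 + j2 → |·| ≈ 2.2361, ∠ ≈ 63.43°
pole (1 + j80·0.0125) = 1 + j1 → |·| ≈ 1.4142, ∠ ≈ 45.00°
|G| = 0.00625 · 20.025 / (2.2361 · 1.4142) ≈ 0.039578
Gain = 20 log₁₀(0.039578) ≈ -28.05 dB
∠G = (87.14°) − (63.43° + 45.00°) = -21.29°

At ω = 347 rad/s:
zero (1 + j347·0.25) = 1 + j86.75 → |·| ≈ 86.756, ∠ ≈ 89.34°
pole (1 + j347·0.025) = 1 + j8.675 → |·| ≈ 8.7324, ∠ ≈ 83.42°
pole (1 + j347·0.0125) = 1 + j4.3375 → |·| ≈ 4.4513, ∠ ≈ 77.02°
|G| = 0.00625 · 86.756 / (8.7324 · 4.4513) ≈ 0.01395
Gain = 20 log₁₀(0.01395) ≈ -37.11 dB
∠G = (89.34°) − (83.42° + 77.02°) = -71.10°

ω = 80: -28.1 dB, -21.3°; ω = 347: -37.1 dB, -71.1°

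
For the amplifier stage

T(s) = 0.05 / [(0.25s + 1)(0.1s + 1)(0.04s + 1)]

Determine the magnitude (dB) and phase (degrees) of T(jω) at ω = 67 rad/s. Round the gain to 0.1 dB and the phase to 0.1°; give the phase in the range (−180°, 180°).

At ω = 67 rad/s:
pole (1 + j67·0.25) = 1 + j16.75 → |·| ≈ 16.78, ∠ ≈ 86.58°
pole (1 + j67·0.1) = 1 + j6.7 → |·| ≈ 6.7742, ∠ ≈ 81.51°
pole (1 + j67·0.04) = 1 + j2.68 → |·| ≈ 2.8605, ∠ ≈ 69.54°
|T| = 0.05 · 1 / (16.78 · 6.7742 · 2.8605) ≈ 0.00015377
Gain = 20 log₁₀(0.00015377) ≈ -76.26 dB
∠T = (0°) − (86.58° + 81.51° + 69.54°) = -237.63° ≡ 122.37° (principal value)

-76.3 dB, 122.4°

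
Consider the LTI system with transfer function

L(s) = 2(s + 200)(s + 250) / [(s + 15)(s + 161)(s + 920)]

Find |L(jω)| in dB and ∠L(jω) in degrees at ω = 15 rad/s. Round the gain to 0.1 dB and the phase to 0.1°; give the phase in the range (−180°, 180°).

-29.9 dB, -43.5°

At s = jω = j15:
zero (s+200): 200 + j15 → |·| = √(200²+15²) = √40225 ≈ 200.56, ∠ = arctan(15/200) ≈ 4.29°
zero (s+250): 250 + j15 → |·| = √(250²+15²) = √62725 ≈ 250.45, ∠ = arctan(15/250) ≈ 3.43°
pole (s+15): 15 + j15 → |·| = √(15²+15²) = √450 ≈ 21.213, ∠ = arctan(15/15) ≈ 45.00°
pole (s+161): 161 + j15 → |·| = √(161²+15²) = √26146 ≈ 161.7, ∠ = arctan(15/161) ≈ 5.32°
pole (s+920): 920 + j15 → |·| = √(920²+15²) = √846625 ≈ 920.12, ∠ = arctan(15/920) ≈ 0.93°
|L| = 2 · 50230 / 3.1561e+06 ≈ 0.03183
Gain = 20 log₁₀(0.03183) ≈ -29.94 dB
∠L = 7.72° − 51.25° = -43.53°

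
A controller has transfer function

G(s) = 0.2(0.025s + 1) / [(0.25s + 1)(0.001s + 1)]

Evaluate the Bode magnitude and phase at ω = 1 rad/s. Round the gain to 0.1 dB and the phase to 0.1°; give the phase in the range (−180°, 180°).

-14.2 dB, -12.7°

At ω = 1 rad/s:
zero (1 + j1·0.025) = 1 + j0.025 → |·| ≈ 1.0003, ∠ ≈ 1.43°
pole (1 + j1·0.25) = 1 + j0.25 → |·| ≈ 1.0308, ∠ ≈ 14.04°
pole (1 + j1·0.001) = 1 + j0.001 → |·| ≈ 1, ∠ ≈ 0.06°
|G| = 0.2 · 1.0003 / (1.0308 · 1) ≈ 0.19408
Gain = 20 log₁₀(0.19408) ≈ -14.24 dB
∠G = (1.43°) − (14.04° + 0.06°) = -12.67°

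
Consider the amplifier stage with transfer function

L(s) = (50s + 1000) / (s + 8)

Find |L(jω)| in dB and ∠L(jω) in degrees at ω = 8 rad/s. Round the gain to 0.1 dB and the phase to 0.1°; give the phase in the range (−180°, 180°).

39.6 dB, -23.2°

Substitute s = j8:
Numerator: 50(j8) + 1000 = 1000 + j400
Denominator: (j8) + 8 = 8 + j8
|N| = √(1000² + 400²) ≈ 1077, ∠N ≈ 21.80°
|D| = √(8² + 8²) ≈ 11.314, ∠D ≈ 45.00°
|L| = 1077 / 11.314 ≈ 95.192
Gain = 20 log₁₀(95.192) ≈ 39.57 dB
∠L = 21.80° − 45.00° = -23.20°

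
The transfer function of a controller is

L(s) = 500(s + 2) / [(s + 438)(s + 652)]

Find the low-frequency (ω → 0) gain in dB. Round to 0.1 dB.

L(0) = 500·2 / (438·652) ≈ 0.0035017
20 log₁₀(0.0035017) ≈ -49.11 dB

-49.1 dB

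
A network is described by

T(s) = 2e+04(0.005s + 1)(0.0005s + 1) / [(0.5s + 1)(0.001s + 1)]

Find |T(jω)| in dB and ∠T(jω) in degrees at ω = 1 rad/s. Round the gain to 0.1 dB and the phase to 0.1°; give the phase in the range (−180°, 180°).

85.1 dB, -26.3°

At ω = 1 rad/s:
zero (1 + j1·0.005) = 1 + j0.005 → |·| ≈ 1, ∠ ≈ 0.29°
zero (1 + j1·0.0005) = 1 + j0.0005 → |·| ≈ 1, ∠ ≈ 0.03°
pole (1 + j1·0.5) = 1 + j0.5 → |·| ≈ 1.118, ∠ ≈ 26.57°
pole (1 + j1·0.001) = 1 + j0.001 → |·| ≈ 1, ∠ ≈ 0.06°
|T| = 2e+04 · 1 · 1 / (1.118 · 1) ≈ 17889
Gain = 20 log₁₀(17889) ≈ 85.05 dB
∠T = (0.29° + 0.03°) − (26.57° + 0.06°) = -26.31°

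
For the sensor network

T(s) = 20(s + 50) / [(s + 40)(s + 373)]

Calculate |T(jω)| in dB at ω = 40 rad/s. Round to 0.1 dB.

At s = jω = j40:
zero (s+50): 50 + j40 → |·| = √(50²+40²) = √4100 ≈ 64.031, ∠ = arctan(40/50) ≈ 38.66°
pole (s+40): 40 + j40 → |·| = √(40²+40²) = √3200 ≈ 56.569, ∠ = arctan(40/40) ≈ 45.00°
pole (s+373): 373 + j40 → |·| = √(373²+40²) = √140729 ≈ 375.14, ∠ = arctan(40/373) ≈ 6.12°
|T| = 20 · 64.031 / 21221 ≈ 0.060347
Gain = 20 log₁₀(0.060347) ≈ -24.39 dB

-24.4 dB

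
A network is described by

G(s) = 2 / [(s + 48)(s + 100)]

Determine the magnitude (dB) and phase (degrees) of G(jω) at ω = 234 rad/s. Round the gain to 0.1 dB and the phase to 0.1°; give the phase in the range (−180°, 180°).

At s = jω = j234:
pole (s+48): 48 + j234 → |·| = √(48²+234²) = √57060 ≈ 238.87, ∠ = arctan(234/48) ≈ 78.41°
pole (s+100): 100 + j234 → |·| = √(100²+234²) = √64756 ≈ 254.47, ∠ = arctan(234/100) ≈ 66.86°
|G| = 2 / 60785 ≈ 3.2903e-05
Gain = 20 log₁₀(3.2903e-05) ≈ -89.66 dB
∠G = 0.00° − 145.27° = -145.27°

-89.7 dB, -145.3°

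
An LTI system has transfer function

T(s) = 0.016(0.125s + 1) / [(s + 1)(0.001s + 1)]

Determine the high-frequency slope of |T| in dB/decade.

Each pole contributes −20 dB/decade at high frequency; each zero contributes +20 dB/decade.
Net: 1 zero(s) − 2 pole(s) → -20 dB/decade.

-20 dB/decade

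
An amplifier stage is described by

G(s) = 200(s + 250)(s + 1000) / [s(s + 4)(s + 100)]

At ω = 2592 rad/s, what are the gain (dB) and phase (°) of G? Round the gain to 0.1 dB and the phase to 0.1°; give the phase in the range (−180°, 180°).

-21.6 dB, -114.3°

At s = jω = j2592:
zero (s+250): 250 + j2592 → |·| = √(250²+2592²) = √6780964 ≈ 2604, ∠ = arctan(2592/250) ≈ 84.49°
zero (s+1000): 1000 + j2592 → |·| = √(1000²+2592²) = √7718464 ≈ 2778.2, ∠ = arctan(2592/1000) ≈ 68.90°
pole (s+4): 4 + j2592 → |·| = √(4²+2592²) = √6718480 ≈ 2592, ∠ = arctan(2592/4) ≈ 89.91°
pole (s+100): 100 + j2592 → |·| = √(100²+2592²) = √6728464 ≈ 2593.9, ∠ = arctan(2592/100) ≈ 87.79°
pole at origin: |s| = 2592, ∠ = 90.00° (in denominator)
|G| = 200 · 7.2344e+06 / 1.7427e+10 ≈ 0.083025
Gain = 20 log₁₀(0.083025) ≈ -21.62 dB
∠G = 153.39° − 267.70° = -114.31°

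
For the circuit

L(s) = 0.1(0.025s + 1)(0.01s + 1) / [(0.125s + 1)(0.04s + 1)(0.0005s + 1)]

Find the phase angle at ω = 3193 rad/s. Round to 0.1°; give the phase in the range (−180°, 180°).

At ω = 3193 rad/s:
zero (1 + j3193·0.025) = 1 + j79.825 → |·| ≈ 79.831, ∠ ≈ 89.28°
zero (1 + j3193·0.01) = 1 + j31.93 → |·| ≈ 31.946, ∠ ≈ 88.21°
pole (1 + j3193·0.125) = 1 + j399.125 → |·| ≈ 399.13, ∠ ≈ 89.86°
pole (1 + j3193·0.04) = 1 + j127.72 → |·| ≈ 127.72, ∠ ≈ 89.55°
pole (1 + j3193·0.0005) = 1 + j1.5965 → |·| ≈ 1.8838, ∠ ≈ 57.94°
∠L = (89.28° + 88.21°) − (89.86° + 89.55° + 57.94°) = -59.86°

-59.9°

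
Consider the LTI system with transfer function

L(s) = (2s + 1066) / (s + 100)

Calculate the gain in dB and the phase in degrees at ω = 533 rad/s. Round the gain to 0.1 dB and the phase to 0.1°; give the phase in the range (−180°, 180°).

8.9 dB, -34.4°

Substitute s = j533:
Numerator: 2(j533) + 1066 = 1066 + j1066
Denominator: (j533) + 100 = 100 + j533
|N| = √(1066² + 1066²) ≈ 1507.6, ∠N ≈ 45.00°
|D| = √(100² + 533²) ≈ 542.3, ∠D ≈ 79.37°
|L| = 1507.6 / 542.3 ≈ 2.78
Gain = 20 log₁₀(2.78) ≈ 8.88 dB
∠L = 45.00° − 79.37° = -34.37°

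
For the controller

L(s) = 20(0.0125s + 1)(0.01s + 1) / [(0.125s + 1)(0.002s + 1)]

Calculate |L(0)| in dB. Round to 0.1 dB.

26.0 dB

L(0) = 20 · 1 / 1 = 20
20 log₁₀(20) ≈ 26.02 dB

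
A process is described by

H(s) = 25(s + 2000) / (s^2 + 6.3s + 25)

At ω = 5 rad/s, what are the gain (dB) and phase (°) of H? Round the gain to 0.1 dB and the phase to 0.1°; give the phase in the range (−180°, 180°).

At s = jω = j5:
zero (s+2000): 2000 + j5 → |·| = √(2000²+5²) = √4000025 ≈ 2000, ∠ = arctan(5/2000) ≈ 0.14°
quadratic: (j5)² + 6.3·j5 + 25 = 0 + j31.5 → |·| ≈ 31.5, ∠ ≈ 90.00°
|H| = 25 · 2000 / 31.5 ≈ 1587.3
Gain = 20 log₁₀(1587.3) ≈ 64.01 dB
∠H = 0.14° − 90.00° = -89.86°

64.0 dB, -89.9°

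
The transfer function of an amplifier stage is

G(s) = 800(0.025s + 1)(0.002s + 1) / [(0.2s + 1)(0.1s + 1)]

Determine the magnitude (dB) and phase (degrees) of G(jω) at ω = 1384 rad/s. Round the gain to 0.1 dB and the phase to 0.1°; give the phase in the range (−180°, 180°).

6.6 dB, -20.9°

At ω = 1384 rad/s:
zero (1 + j1384·0.025) = 1 + j34.6 → |·| ≈ 34.614, ∠ ≈ 88.34°
zero (1 + j1384·0.002) = 1 + j2.768 → |·| ≈ 2.9431, ∠ ≈ 70.14°
pole (1 + j1384·0.2) = 1 + j276.8 → |·| ≈ 276.8, ∠ ≈ 89.79°
pole (1 + j1384·0.1) = 1 + j138.4 → |·| ≈ 138.4, ∠ ≈ 89.59°
|G| = 800 · 34.614 · 2.9431 / (276.8 · 138.4) ≈ 2.1274
Gain = 20 log₁₀(2.1274) ≈ 6.56 dB
∠G = (88.34° + 70.14°) − (89.79° + 89.59°) = -20.90°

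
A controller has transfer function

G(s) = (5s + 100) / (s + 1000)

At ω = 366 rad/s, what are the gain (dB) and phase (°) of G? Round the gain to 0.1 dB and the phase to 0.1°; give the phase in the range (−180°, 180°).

4.7 dB, 66.8°

Substitute s = j366:
Numerator: 5(j366) + 100 = 100 + j1830
Denominator: (j366) + 1000 = 1000 + j366
|N| = √(100² + 1830²) ≈ 1832.7, ∠N ≈ 86.87°
|D| = √(1000² + 366²) ≈ 1064.9, ∠D ≈ 20.10°
|G| = 1832.7 / 1064.9 ≈ 1.721
Gain = 20 log₁₀(1.721) ≈ 4.72 dB
∠G = 86.87° − 20.10° = 66.77°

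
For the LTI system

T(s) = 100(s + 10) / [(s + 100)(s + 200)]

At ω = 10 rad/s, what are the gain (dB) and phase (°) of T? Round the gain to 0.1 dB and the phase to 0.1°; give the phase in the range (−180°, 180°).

-23.1 dB, 36.4°

At s = jω = j10:
zero (s+10): 10 + j10 → |·| = √(10²+10²) = √200 ≈ 14.142, ∠ = arctan(10/10) ≈ 45.00°
pole (s+100): 100 + j10 → |·| = √(100²+10²) = √10100 ≈ 100.5, ∠ = arctan(10/100) ≈ 5.71°
pole (s+200): 200 + j10 → |·| = √(200²+10²) = √40100 ≈ 200.25, ∠ = arctan(10/200) ≈ 2.86°
|T| = 100 · 14.142 / 20125 ≈ 0.070271
Gain = 20 log₁₀(0.070271) ≈ -23.06 dB
∠T = 45.00° − 8.57° = 36.43°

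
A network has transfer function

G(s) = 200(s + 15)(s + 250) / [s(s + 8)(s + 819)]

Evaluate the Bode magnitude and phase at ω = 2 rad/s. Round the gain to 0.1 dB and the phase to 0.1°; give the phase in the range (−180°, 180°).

35.0 dB, -96.1°

At s = jω = j2:
zero (s+15): 15 + j2 → |·| = √(15²+2²) = √229 ≈ 15.133, ∠ = arctan(2/15) ≈ 7.59°
zero (s+250): 250 + j2 → |·| = √(250²+2²) = √62504 ≈ 250.01, ∠ = arctan(2/250) ≈ 0.46°
pole (s+8): 8 + j2 → |·| = √(8²+2²) = √68 ≈ 8.2462, ∠ = arctan(2/8) ≈ 14.04°
pole (s+819): 819 + j2 → |·| = √(819²+2²) = √670765 ≈ 819, ∠ = arctan(2/819) ≈ 0.14°
pole at origin: |s| = 2, ∠ = 90.00° (in denominator)
|G| = 200 · 3783.4 / 13507 ≈ 56.021
Gain = 20 log₁₀(56.021) ≈ 34.97 dB
∠G = 8.05° − 104.18° = -96.13°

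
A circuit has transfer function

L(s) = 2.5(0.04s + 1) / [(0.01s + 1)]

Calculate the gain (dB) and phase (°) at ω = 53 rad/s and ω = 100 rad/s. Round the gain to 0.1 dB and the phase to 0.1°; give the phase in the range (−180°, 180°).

At ω = 53 rad/s:
zero (1 + j53·0.04) = 1 + j2.12 → |·| ≈ 2.344, ∠ ≈ 64.75°
pole (1 + j53·0.01) = 1 + j0.53 → |·| ≈ 1.1318, ∠ ≈ 27.92°
|L| = 2.5 · 2.344 / (1.1318) ≈ 5.1776
Gain = 20 log₁₀(5.1776) ≈ 14.28 dB
∠L = (64.75°) − (27.92°) = 36.83°

At ω = 100 rad/s:
zero (1 + j100·0.04) = 1 + j4 → |·| ≈ 4.1231, ∠ ≈ 75.96°
pole (1 + j100·0.01) = 1 + j1 → |·| ≈ 1.4142, ∠ ≈ 45.00°
|L| = 2.5 · 4.1231 / (1.4142) ≈ 7.2887
Gain = 20 log₁₀(7.2887) ≈ 17.25 dB
∠L = (75.96°) − (45.00°) = 30.96°

ω = 53: 14.3 dB, 36.8°; ω = 100: 17.3 dB, 31.0°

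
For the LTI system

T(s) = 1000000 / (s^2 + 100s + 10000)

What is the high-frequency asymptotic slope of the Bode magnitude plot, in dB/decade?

-40 dB/decade

Each pole contributes −20 dB/decade at high frequency; each zero contributes +20 dB/decade.
Net: 0 zero(s) − 2 pole(s) → -40 dB/decade.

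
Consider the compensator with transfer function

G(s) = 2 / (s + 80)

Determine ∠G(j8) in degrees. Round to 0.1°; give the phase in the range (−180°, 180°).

At s = jω = j8:
pole (s+80): 80 + j8 → |·| = √(80²+8²) = √6464 ≈ 80.399, ∠ = arctan(8/80) ≈ 5.71°
∠G = 0.00° − 5.71° = -5.71°

-5.7°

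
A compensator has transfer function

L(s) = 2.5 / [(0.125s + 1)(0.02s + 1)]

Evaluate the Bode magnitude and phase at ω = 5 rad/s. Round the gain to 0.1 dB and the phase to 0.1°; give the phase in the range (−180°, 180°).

At ω = 5 rad/s:
pole (1 + j5·0.125) = 1 + j0.625 → |·| ≈ 1.1792, ∠ ≈ 32.01°
pole (1 + j5·0.02) = 1 + j0.1 → |·| ≈ 1.005, ∠ ≈ 5.71°
|L| = 2.5 · 1 / (1.1792 · 1.005) ≈ 2.1095
Gain = 20 log₁₀(2.1095) ≈ 6.48 dB
∠L = (0°) − (32.01° + 5.71°) = -37.72°

6.5 dB, -37.7°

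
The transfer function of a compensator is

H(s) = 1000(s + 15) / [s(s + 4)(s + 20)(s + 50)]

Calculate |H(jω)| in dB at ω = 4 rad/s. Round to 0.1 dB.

-3.5 dB

At s = jω = j4:
zero (s+15): 15 + j4 → |·| = √(15²+4²) = √241 ≈ 15.524, ∠ = arctan(4/15) ≈ 14.93°
pole (s+4): 4 + j4 → |·| = √(4²+4²) = √32 ≈ 5.6569, ∠ = arctan(4/4) ≈ 45.00°
pole (s+20): 20 + j4 → |·| = √(20²+4²) = √416 ≈ 20.396, ∠ = arctan(4/20) ≈ 11.31°
pole (s+50): 50 + j4 → |·| = √(50²+4²) = √2516 ≈ 50.16, ∠ = arctan(4/50) ≈ 4.57°
pole at origin: |s| = 4, ∠ = 90.00° (in denominator)
|H| = 1000 · 15.524 / 23149 ≈ 0.67061
Gain = 20 log₁₀(0.67061) ≈ -3.47 dB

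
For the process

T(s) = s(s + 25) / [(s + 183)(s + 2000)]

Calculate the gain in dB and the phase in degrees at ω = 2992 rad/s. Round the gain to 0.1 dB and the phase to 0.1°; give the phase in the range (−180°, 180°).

-1.6 dB, 36.8°

At s = jω = j2992:
zero (s+25): 25 + j2992 → |·| = √(25²+2992²) = √8952689 ≈ 2992.1, ∠ = arctan(2992/25) ≈ 89.52°
zero at origin: s = j2992 → |·| = 2992, ∠ = 90.00°
pole (s+183): 183 + j2992 → |·| = √(183²+2992²) = √8985553 ≈ 2997.6, ∠ = arctan(2992/183) ≈ 86.50°
pole (s+2000): 2000 + j2992 → |·| = √(2000²+2992²) = √12952064 ≈ 3598.9, ∠ = arctan(2992/2000) ≈ 56.24°
|T| = 1 · 8.9524e+06 / 1.0788e+07 ≈ 0.82985
Gain = 20 log₁₀(0.82985) ≈ -1.62 dB
∠T = 179.52° − 142.74° = 36.78°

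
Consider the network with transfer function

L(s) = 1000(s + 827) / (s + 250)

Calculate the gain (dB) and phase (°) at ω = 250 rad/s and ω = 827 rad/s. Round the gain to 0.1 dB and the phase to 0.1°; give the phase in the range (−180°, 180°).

At s = jω = j250:
zero (s+827): 827 + j250 → |·| = √(827²+250²) = √746429 ≈ 863.96, ∠ = arctan(250/827) ≈ 16.82°
pole (s+250): 250 + j250 → |·| = √(250²+250²) = √125000 ≈ 353.55, ∠ = arctan(250/250) ≈ 45.00°
|L| = 1000 · 863.96 / 353.55 ≈ 2443.7
Gain = 20 log₁₀(2443.7) ≈ 67.76 dB
∠L = 16.82° − 45.00° = -28.18°

At s = jω = j827:
zero (s+827): 827 + j827 → |·| = √(827²+827²) = √1367858 ≈ 1169.6, ∠ = arctan(827/827) ≈ 45.00°
pole (s+250): 250 + j827 → |·| = √(250²+827²) = √746429 ≈ 863.96, ∠ = arctan(827/250) ≈ 73.18°
|L| = 1000 · 1169.6 / 863.96 ≈ 1353.8
Gain = 20 log₁₀(1353.8) ≈ 62.63 dB
∠L = 45.00° − 73.18° = -28.18°

ω = 250: 67.8 dB, -28.2°; ω = 827: 62.6 dB, -28.2°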